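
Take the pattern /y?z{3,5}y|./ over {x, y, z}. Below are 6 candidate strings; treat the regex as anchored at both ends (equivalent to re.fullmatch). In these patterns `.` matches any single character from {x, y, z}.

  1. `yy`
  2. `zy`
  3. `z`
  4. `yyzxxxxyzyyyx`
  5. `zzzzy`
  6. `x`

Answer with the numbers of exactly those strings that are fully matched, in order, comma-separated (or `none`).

3, 5, 6

1. `yy` → no match
2. `zy` → no match
3. `z` → match
4 → no match
5. `zzzzy` → match
6. `x` → match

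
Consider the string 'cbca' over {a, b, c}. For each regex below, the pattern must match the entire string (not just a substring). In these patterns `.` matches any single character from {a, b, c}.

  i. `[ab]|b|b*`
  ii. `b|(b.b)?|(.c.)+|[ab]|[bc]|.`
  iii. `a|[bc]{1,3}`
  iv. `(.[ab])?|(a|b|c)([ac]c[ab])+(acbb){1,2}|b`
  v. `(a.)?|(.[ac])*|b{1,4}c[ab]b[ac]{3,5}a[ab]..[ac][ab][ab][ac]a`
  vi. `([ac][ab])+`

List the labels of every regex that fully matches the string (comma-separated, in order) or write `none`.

vi

i → no match
ii → no match
iii → no match
iv → no match
v → no match
vi → match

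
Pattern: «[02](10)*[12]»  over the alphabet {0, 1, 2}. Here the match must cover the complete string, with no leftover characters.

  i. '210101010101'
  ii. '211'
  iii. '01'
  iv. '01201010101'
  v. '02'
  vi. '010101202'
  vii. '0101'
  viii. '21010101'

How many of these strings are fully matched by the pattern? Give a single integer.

i → match
ii → no match
iii → match
iv → no match
v → match
vi → no match
vii → match
viii → match
Total matched: 5

5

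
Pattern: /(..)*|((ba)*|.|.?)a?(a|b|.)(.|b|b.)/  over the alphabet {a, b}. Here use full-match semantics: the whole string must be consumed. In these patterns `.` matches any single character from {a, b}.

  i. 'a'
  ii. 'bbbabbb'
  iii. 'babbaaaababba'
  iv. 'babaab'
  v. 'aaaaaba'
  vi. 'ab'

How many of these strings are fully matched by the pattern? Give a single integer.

2

i. 'a' → no match
ii. 'bbbabbb' → no match
iii → no match
iv. 'babaab' → match
v. 'aaaaaba' → no match
vi. 'ab' → match
Total matched: 2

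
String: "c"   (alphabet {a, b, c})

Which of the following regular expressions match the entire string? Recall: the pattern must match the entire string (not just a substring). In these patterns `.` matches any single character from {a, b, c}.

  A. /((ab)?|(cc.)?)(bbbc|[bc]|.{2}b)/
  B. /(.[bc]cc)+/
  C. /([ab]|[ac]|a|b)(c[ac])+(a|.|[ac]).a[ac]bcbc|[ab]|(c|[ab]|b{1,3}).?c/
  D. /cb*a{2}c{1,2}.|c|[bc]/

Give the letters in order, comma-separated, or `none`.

A, D

A → match
B → no match — must end with "cc"
C → no match
D → match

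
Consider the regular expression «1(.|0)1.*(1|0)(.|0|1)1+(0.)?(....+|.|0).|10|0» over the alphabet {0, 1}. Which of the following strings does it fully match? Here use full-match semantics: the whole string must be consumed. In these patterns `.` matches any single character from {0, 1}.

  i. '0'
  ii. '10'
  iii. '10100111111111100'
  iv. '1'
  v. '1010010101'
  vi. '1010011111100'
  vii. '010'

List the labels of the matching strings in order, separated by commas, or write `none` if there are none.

i, ii, iii, v, vi

i → match
ii → match
iii → match
iv → no match
v → match
vi → match
vii → no match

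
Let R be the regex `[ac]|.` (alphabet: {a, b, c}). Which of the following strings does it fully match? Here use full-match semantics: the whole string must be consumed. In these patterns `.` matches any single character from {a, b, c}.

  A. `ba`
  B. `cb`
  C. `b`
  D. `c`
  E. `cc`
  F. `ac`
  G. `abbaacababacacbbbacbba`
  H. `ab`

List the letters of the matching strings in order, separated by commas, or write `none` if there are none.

C, D

A → no match
B → no match
C → match
D → match
E → no match
F → no match
G → no match
H → no match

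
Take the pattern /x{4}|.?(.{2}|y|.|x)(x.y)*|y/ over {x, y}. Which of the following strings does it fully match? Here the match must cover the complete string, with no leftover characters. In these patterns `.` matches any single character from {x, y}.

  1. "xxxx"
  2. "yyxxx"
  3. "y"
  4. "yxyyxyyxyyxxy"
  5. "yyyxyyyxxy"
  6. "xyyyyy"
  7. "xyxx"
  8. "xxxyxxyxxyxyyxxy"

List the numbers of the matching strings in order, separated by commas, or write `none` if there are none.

1, 3, 4, 8

1. "xxxx" → match
2. "yyxxx" → no match
3. "y" → match
4 → match
5. "yyyxyyyxxy" → no match
6. "xyyyyy" → no match
7. "xyxx" → no match
8 → match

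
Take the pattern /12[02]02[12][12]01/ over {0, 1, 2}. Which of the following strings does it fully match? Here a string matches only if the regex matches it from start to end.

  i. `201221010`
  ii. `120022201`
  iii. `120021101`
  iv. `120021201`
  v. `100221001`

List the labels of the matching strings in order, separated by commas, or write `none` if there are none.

ii, iii, iv

i. `201221010` → no match — must start with `12`
ii. `120022201` → match
iii. `120021101` → match
iv. `120021201` → match
v. `100221001` → no match — must start with `12`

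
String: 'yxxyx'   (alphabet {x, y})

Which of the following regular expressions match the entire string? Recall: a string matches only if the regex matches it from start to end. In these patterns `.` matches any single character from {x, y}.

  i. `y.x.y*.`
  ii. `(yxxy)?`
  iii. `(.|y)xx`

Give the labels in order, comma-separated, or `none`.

i

i → match
ii → no match
iii → no match — must end with 'xx'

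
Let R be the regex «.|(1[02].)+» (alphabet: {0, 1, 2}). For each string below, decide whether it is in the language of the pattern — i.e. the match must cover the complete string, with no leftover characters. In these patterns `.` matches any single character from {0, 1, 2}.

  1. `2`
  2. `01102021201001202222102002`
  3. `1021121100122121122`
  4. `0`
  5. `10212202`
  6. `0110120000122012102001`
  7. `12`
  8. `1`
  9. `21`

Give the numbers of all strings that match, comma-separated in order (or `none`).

1, 4, 8

1 → match
2 → no match
3 → no match
4 → match
5 → no match
6 → no match
7 → no match
8 → match
9 → no match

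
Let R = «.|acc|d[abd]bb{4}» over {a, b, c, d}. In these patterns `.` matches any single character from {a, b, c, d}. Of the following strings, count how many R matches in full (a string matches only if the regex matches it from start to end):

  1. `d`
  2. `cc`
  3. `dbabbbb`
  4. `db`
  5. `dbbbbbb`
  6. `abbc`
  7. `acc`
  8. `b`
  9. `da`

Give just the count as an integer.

4

1 → match
2 → no match
3 → no match
4 → no match
5 → match
6 → no match
7 → match
8 → match
9 → no match
Total matched: 4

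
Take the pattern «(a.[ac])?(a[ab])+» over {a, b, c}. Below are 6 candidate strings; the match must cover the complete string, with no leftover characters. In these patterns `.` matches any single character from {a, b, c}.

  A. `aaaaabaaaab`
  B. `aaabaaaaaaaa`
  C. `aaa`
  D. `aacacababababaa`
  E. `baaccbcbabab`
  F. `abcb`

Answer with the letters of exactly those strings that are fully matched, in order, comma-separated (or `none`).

B

A. `aaaaabaaaab` → no match
B. `aaabaaaaaaaa` → match
C. `aaa` → no match
D → no match
E. `baaccbcbabab` → no match
F. `abcb` → no match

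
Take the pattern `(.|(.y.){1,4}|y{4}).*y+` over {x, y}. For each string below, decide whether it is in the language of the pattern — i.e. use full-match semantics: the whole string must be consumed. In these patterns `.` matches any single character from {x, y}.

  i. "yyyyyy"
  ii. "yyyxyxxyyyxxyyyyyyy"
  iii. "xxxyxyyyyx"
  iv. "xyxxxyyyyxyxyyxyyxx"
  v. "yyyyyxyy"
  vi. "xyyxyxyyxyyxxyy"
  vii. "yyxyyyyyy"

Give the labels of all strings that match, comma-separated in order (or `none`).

i, ii, v, vi, vii

i → match
ii → match
iii → no match — must end with "y"
iv → no match — must end with "y"
v → match
vi → match
vii → match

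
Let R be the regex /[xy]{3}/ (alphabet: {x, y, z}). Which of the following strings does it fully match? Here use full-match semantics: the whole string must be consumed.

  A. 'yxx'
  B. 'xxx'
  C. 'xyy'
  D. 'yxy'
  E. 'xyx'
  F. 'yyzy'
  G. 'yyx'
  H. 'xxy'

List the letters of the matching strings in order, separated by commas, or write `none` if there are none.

A → match
B → match
C → match
D → match
E → match
F → no match
G → match
H → match

A, B, C, D, E, G, H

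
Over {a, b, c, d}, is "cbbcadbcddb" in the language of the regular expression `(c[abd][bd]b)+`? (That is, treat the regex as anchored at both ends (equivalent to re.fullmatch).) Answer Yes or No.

No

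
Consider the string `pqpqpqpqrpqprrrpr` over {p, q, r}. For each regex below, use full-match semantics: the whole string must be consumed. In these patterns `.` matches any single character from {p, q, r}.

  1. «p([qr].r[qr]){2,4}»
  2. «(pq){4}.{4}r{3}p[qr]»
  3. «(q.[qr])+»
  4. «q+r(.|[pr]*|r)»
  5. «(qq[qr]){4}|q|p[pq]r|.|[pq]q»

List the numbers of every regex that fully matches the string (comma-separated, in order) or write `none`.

1 → no match
2 → match
3 → no match — must start with `q`
4 → no match — must start with `q`
5 → no match

2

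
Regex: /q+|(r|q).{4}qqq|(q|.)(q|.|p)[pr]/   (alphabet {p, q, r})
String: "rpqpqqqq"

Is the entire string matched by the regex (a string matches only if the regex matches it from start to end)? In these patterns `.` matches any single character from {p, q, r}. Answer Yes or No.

Yes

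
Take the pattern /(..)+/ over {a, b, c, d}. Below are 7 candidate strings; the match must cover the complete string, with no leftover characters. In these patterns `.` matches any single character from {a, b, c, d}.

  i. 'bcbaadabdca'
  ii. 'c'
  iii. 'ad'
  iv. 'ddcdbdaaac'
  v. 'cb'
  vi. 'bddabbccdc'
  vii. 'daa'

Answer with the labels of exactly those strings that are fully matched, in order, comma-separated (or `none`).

iii, iv, v, vi

i → no match
ii → no match
iii → match
iv → match
v → match
vi → match
vii → no match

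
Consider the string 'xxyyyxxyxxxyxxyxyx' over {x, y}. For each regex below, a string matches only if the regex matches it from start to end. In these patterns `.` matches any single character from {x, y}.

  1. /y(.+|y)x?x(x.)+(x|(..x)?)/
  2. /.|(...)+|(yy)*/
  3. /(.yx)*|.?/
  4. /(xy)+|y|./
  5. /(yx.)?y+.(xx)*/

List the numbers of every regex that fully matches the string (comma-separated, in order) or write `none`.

2

1 → no match — must start with 'y'
2 → match
3 → no match
4 → no match
5 → no match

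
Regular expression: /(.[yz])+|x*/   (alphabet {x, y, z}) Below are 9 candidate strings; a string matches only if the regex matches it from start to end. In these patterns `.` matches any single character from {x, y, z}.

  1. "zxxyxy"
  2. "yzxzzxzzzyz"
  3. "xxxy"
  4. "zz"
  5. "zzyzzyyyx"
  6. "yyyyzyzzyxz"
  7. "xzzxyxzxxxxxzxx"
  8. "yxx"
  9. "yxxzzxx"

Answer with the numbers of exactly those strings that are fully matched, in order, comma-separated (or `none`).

1 → no match
2 → no match
3 → no match
4 → match
5 → no match
6 → no match
7 → no match
8 → no match
9 → no match

4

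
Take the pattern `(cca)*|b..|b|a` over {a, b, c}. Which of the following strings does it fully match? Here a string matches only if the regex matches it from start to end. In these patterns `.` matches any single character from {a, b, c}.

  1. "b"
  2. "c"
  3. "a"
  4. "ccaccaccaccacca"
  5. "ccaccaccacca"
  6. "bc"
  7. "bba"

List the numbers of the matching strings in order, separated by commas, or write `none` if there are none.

1 → match
2 → no match
3 → match
4 → match
5 → match
6 → no match
7 → match

1, 3, 4, 5, 7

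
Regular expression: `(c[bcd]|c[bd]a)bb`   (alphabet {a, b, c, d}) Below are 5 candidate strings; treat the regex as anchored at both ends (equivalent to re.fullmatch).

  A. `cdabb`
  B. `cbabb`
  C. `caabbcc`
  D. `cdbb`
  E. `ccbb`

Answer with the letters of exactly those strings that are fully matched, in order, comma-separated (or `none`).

A → match
B → match
C → no match — must end with `bb`
D → match
E → match

A, B, D, E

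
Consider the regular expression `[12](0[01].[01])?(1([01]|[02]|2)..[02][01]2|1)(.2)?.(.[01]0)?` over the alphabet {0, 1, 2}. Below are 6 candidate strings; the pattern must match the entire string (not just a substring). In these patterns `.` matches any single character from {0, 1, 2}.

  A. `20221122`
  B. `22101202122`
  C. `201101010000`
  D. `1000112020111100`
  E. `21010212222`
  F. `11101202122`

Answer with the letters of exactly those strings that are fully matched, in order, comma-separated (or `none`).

E, F

A. `20221122` → no match
B. `22101202122` → no match
C. `201101010000` → no match
D → no match
E. `21010212222` → match
F. `11101202122` → match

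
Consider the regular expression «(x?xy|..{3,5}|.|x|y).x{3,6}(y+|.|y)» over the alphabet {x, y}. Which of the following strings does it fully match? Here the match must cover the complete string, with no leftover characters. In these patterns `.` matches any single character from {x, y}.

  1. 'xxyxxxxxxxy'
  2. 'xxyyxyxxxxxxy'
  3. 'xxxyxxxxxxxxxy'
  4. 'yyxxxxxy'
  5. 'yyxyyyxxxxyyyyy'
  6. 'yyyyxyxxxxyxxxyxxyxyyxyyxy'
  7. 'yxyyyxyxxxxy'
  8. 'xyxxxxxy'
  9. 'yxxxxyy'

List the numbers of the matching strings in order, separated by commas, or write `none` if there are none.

1 → match
2 → match
3 → match
4 → match
5 → match
6 → no match
7 → match
8 → match
9 → match

1, 2, 3, 4, 5, 7, 8, 9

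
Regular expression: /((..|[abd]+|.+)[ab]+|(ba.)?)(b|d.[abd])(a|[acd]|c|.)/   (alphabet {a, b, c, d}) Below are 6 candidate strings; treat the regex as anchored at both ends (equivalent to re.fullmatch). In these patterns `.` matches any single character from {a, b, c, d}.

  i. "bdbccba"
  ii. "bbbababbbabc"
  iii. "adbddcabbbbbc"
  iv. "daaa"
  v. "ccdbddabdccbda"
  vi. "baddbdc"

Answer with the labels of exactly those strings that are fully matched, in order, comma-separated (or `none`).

i. "bdbccba" → no match
ii. "bbbababbbabc" → match
iii → match
iv. "daaa" → match
v → no match
vi. "baddbdc" → match

ii, iii, iv, vi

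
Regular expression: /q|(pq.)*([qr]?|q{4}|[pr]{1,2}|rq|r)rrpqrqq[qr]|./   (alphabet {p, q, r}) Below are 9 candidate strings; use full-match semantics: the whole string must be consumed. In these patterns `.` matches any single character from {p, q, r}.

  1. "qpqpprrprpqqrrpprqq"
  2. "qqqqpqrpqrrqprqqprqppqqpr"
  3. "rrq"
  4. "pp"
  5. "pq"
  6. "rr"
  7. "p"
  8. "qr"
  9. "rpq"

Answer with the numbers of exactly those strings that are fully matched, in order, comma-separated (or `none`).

7

1 → no match
2 → no match
3 → no match
4 → no match
5 → no match
6 → no match
7 → match
8 → no match
9 → no match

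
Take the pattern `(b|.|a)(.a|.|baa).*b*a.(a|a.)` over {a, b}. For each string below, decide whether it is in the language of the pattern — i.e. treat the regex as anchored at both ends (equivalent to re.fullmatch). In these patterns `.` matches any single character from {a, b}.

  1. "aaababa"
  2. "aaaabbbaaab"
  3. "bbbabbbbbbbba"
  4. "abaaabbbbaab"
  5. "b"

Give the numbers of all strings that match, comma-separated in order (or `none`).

1 → match
2 → match
3 → no match
4 → no match
5 → no match

1, 2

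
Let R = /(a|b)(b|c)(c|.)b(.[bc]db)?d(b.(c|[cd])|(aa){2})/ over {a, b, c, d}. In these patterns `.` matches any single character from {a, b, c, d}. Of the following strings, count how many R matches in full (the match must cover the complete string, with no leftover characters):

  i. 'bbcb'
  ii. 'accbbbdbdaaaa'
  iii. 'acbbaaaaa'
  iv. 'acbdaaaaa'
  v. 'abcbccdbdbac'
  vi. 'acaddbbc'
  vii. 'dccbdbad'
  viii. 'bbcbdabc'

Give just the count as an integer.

i → no match
ii → match
iii → no match
iv → no match
v → match
vi → no match
vii → no match
viii → no match
Total matched: 2

2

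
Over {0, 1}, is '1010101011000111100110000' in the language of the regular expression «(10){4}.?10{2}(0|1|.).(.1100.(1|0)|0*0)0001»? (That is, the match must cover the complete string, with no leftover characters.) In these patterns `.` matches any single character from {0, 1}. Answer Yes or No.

No

Every match must end with '0001', but '1010101011000111100110000' does not.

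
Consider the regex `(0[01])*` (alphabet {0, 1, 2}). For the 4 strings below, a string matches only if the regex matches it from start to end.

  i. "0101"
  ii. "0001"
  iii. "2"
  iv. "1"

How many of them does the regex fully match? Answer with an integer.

2

i → match
ii → match
iii → no match
iv → no match
Total matched: 2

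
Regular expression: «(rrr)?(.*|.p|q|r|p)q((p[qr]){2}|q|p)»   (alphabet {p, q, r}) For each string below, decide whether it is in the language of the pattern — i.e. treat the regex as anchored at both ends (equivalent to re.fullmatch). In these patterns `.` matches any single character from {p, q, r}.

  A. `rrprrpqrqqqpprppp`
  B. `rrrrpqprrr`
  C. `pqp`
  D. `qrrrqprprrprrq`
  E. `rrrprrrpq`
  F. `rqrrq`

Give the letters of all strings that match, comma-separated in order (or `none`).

A → no match
B → no match
C → match
D → no match
E → no match
F → no match

C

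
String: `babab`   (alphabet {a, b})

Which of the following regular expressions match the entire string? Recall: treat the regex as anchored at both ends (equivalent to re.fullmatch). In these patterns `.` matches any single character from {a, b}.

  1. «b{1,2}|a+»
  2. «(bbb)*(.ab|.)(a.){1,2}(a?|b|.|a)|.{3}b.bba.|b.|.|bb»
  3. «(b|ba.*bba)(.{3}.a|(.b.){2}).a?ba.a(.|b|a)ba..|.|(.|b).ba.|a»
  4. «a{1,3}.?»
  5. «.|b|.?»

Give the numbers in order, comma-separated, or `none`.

1 → no match
2 → match
3 → match
4 → no match — must start with `a`
5 → no match

2, 3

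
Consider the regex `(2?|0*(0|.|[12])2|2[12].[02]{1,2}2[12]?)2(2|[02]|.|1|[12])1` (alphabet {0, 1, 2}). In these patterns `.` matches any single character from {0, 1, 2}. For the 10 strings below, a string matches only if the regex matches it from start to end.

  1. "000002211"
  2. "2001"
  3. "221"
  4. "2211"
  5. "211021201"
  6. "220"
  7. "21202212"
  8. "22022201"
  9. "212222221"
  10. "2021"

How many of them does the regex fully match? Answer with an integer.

1. "000002211" → match
2. "2001" → no match
3. "221" → match
4. "2211" → match
5. "211021201" → match
6. "220" → no match — must end with "1"
7. "21202212" → no match — must end with "1"
8. "22022201" → match
9. "212222221" → match
10. "2021" → no match
Total matched: 6

6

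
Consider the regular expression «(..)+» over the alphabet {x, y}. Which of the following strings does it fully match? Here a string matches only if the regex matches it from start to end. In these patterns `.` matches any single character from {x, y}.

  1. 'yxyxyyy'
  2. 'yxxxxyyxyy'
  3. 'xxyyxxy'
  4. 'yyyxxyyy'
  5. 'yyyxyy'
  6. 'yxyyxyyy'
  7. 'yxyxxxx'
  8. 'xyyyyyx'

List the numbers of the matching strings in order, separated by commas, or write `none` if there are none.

2, 4, 5, 6

1. 'yxyxyyy' → no match
2. 'yxxxxyyxyy' → match
3. 'xxyyxxy' → no match
4. 'yyyxxyyy' → match
5. 'yyyxyy' → match
6. 'yxyyxyyy' → match
7. 'yxyxxxx' → no match
8. 'xyyyyyx' → no match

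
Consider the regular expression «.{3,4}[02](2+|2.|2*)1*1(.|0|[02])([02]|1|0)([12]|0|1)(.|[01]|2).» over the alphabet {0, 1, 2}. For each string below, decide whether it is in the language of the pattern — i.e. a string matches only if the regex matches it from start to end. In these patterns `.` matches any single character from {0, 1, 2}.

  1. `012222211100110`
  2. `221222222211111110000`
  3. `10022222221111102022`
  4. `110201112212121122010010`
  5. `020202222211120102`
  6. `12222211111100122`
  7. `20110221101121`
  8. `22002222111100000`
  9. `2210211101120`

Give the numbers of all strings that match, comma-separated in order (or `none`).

1, 2, 3, 5, 6, 7, 8, 9

1 → match
2 → match
3 → match
4 → no match
5 → match
6 → match
7 → match
8 → match
9 → match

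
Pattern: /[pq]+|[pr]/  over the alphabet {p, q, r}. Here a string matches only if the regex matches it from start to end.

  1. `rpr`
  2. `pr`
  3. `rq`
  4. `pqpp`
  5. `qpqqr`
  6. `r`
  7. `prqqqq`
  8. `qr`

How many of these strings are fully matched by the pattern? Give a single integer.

2

1. `rpr` → no match
2. `pr` → no match
3. `rq` → no match
4. `pqpp` → match
5. `qpqqr` → no match
6. `r` → match
7. `prqqqq` → no match
8. `qr` → no match
Total matched: 2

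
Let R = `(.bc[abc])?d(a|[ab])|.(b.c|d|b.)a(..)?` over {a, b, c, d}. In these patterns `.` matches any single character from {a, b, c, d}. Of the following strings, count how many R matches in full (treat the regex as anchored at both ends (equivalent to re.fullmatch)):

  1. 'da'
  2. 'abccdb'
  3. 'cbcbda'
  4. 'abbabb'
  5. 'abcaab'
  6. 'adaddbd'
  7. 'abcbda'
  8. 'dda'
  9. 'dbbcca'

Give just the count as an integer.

7

1. 'da' → match
2. 'abccdb' → match
3. 'cbcbda' → match
4. 'abbabb' → match
5. 'abcaab' → match
6. 'adaddbd' → no match
7. 'abcbda' → match
8. 'dda' → match
9. 'dbbcca' → no match
Total matched: 7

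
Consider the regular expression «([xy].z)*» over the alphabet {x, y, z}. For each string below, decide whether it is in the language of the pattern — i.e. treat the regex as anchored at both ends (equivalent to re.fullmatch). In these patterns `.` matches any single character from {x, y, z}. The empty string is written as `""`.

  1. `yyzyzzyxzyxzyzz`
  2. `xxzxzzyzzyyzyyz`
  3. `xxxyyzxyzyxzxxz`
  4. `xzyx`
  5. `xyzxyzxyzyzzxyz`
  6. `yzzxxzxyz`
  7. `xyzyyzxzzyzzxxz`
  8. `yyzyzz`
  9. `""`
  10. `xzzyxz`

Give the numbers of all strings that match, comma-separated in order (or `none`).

1 → match
2 → match
3 → no match
4. `xzyx` → no match
5 → match
6. `yzzxxzxyz` → match
7 → match
8. `yyzyzz` → match
9. `""` → match
10. `xzzyxz` → match

1, 2, 5, 6, 7, 8, 9, 10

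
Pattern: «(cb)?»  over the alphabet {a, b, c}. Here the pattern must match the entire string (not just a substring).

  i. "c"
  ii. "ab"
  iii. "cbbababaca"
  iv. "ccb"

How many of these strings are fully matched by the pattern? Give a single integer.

0

i → no match
ii → no match
iii → no match
iv → no match
Total matched: 0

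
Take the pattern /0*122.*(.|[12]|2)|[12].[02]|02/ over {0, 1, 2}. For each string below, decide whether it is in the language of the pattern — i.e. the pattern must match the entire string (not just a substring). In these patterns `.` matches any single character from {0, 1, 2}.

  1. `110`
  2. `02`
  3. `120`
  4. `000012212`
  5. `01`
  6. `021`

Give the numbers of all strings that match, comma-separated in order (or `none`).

1 → match
2 → match
3 → match
4 → match
5 → no match
6 → no match

1, 2, 3, 4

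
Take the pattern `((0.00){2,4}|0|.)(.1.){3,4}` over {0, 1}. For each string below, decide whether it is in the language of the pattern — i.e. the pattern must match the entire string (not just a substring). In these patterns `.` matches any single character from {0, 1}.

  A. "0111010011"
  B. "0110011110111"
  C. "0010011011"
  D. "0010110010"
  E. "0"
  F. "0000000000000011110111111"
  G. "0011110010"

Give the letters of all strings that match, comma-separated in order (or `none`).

A → match
B → match
C → match
D → match
E → no match
F → no match
G → match

A, B, C, D, G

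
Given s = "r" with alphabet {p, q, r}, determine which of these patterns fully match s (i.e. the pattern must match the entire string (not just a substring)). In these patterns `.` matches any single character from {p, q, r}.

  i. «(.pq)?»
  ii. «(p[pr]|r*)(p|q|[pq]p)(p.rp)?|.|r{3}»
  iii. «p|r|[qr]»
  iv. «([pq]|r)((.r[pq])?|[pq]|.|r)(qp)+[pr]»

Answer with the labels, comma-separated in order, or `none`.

i → no match
ii → match
iii → match
iv → no match

ii, iii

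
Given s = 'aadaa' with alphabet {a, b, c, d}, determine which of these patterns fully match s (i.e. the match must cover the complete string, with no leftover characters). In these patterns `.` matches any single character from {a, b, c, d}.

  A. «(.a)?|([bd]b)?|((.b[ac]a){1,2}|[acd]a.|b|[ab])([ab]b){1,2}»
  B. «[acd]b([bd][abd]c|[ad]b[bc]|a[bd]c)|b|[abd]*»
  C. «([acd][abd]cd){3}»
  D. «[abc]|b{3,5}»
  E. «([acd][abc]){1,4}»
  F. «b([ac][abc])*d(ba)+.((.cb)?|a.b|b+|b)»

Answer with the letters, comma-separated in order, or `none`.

B

A → no match
B → match
C → no match — must end with 'cd'
D → no match
E → no match
F → no match — must start with 'b'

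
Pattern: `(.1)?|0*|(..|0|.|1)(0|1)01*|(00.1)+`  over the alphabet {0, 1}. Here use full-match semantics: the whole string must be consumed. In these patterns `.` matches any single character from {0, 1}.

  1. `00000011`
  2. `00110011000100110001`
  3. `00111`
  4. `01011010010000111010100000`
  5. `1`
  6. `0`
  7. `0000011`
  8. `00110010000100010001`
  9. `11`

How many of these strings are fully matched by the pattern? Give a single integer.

1 → no match
2 → match
3 → no match
4 → no match
5 → no match
6 → match
7 → no match
8 → no match
9 → match
Total matched: 3

3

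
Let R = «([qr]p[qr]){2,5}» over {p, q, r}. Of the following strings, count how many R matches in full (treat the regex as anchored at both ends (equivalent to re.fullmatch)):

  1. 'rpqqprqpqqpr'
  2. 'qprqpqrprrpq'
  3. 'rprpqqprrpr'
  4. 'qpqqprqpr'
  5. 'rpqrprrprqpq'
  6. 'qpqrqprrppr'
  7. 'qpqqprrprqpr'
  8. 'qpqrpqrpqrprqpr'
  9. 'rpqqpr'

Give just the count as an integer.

1 → match
2 → match
3 → no match
4 → match
5 → match
6 → no match
7 → match
8 → match
9 → match
Total matched: 7

7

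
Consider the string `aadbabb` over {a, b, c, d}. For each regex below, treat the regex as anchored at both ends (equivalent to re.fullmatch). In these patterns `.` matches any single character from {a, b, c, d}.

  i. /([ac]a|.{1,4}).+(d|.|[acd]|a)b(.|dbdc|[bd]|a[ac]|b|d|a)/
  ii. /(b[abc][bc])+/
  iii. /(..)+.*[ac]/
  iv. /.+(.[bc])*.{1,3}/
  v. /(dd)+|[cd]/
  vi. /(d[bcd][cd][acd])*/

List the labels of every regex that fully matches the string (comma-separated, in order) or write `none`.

i → match
ii → no match — must start with `b`
iii → no match
iv → match
v → no match
vi → no match

i, iv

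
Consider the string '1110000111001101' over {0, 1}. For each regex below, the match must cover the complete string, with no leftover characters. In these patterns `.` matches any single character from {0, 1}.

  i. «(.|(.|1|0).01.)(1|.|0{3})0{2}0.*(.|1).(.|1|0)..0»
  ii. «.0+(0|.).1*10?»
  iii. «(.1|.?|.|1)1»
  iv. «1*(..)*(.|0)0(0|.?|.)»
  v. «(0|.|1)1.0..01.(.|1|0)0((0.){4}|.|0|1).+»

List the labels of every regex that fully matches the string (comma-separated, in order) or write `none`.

iv, v

i → no match — must end with '0'
ii → no match
iii → no match
iv → match
v → match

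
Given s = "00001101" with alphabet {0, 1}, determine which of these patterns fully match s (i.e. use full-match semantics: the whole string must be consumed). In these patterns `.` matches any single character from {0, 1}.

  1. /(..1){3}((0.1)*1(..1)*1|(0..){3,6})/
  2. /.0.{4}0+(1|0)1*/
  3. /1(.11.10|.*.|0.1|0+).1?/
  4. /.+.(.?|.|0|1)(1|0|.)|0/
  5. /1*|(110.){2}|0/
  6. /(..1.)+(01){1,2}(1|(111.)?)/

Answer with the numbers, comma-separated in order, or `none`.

1 → no match
2 → match
3 → no match — must start with "1"
4 → match
5 → no match
6 → no match

2, 4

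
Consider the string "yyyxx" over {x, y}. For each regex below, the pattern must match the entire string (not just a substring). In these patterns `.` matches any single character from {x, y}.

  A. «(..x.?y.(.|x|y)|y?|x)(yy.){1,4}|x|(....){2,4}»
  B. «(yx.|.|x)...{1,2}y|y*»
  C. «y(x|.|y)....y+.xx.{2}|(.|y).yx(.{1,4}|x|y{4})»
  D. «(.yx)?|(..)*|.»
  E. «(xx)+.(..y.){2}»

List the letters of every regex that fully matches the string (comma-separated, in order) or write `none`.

A → no match
B → no match
C → match
D → no match
E → no match — must start with "xx"

C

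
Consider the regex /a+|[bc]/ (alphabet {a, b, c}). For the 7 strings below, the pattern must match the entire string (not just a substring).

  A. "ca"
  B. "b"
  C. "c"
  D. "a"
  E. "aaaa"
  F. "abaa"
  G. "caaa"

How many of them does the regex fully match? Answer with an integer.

4

A → no match
B → match
C → match
D → match
E → match
F → no match
G → no match
Total matched: 4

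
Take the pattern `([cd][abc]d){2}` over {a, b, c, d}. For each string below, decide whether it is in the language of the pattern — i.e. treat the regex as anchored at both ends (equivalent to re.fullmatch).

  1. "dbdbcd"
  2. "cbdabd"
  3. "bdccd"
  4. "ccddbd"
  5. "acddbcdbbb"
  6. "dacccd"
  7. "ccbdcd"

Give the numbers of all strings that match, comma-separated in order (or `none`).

1 → no match
2 → no match
3 → no match
4 → match
5 → no match — must end with "d"
6 → no match
7 → no match

4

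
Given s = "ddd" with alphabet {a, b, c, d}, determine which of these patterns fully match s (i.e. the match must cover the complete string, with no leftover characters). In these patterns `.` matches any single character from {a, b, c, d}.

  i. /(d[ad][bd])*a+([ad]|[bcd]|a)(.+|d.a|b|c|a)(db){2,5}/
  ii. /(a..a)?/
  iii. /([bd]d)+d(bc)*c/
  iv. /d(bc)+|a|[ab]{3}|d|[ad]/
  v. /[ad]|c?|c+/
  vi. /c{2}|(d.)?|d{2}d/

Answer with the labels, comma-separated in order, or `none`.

i → no match — must end with "db"
ii → no match
iii → no match — must end with "c"
iv → no match
v → no match
vi → match

vi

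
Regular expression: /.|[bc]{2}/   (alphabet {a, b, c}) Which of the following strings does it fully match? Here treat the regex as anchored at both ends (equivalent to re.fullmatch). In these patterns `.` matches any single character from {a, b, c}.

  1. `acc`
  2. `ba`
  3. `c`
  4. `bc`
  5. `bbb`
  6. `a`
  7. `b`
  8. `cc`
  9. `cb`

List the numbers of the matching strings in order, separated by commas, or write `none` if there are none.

3, 4, 6, 7, 8, 9

1 → no match
2 → no match
3 → match
4 → match
5 → no match
6 → match
7 → match
8 → match
9 → match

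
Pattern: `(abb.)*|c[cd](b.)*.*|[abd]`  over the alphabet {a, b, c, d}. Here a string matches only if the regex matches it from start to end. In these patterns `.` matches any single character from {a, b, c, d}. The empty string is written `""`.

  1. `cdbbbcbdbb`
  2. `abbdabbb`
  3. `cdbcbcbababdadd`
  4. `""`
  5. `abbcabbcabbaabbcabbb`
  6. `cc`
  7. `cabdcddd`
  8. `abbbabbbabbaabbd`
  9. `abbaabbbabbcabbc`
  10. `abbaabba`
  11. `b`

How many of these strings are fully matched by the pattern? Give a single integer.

10

1 → match
2 → match
3 → match
4 → match
5 → match
6 → match
7 → no match
8 → match
9 → match
10 → match
11 → match
Total matched: 10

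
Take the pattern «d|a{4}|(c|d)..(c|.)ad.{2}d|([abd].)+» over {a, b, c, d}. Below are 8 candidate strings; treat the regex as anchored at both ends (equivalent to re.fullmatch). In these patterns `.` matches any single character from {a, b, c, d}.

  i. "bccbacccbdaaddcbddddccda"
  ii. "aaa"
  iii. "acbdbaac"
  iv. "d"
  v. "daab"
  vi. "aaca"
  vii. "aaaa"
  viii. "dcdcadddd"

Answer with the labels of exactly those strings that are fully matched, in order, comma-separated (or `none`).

i → no match
ii → no match
iii → match
iv → match
v → match
vi → no match
vii → match
viii → match

iii, iv, v, vii, viii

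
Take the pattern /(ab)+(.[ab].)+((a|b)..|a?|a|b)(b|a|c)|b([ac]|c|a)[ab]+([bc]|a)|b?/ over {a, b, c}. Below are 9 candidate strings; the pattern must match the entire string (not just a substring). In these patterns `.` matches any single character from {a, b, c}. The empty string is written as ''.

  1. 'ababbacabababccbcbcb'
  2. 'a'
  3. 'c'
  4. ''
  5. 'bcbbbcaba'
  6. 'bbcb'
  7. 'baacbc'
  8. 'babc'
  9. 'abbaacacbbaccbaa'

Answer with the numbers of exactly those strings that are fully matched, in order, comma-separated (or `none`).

4, 8

1 → no match
2 → no match
3 → no match
4 → match
5 → no match
6 → no match
7 → no match
8 → match
9 → no match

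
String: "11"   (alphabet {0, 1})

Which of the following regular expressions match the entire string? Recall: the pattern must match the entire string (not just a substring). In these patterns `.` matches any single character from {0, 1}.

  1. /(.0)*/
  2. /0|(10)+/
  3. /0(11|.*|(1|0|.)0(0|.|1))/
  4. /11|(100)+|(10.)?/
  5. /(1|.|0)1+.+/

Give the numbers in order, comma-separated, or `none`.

4

1 → no match
2 → no match
3 → no match — must start with "0"
4 → match
5 → no match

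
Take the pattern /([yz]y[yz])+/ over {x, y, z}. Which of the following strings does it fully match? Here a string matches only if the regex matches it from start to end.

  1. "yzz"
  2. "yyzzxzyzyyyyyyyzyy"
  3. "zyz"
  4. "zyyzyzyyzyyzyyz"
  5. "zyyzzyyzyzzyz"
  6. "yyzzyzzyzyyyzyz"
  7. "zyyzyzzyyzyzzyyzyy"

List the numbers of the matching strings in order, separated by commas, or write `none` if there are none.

1 → no match
2 → no match
3 → match
4 → match
5 → no match
6 → match
7 → match

3, 4, 6, 7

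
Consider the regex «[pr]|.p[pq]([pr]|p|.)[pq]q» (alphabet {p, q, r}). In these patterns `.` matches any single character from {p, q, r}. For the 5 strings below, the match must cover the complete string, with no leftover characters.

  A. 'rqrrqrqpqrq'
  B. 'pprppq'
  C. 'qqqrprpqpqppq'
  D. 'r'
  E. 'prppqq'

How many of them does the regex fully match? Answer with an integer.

A → no match
B → no match
C → no match
D → match
E → no match
Total matched: 1

1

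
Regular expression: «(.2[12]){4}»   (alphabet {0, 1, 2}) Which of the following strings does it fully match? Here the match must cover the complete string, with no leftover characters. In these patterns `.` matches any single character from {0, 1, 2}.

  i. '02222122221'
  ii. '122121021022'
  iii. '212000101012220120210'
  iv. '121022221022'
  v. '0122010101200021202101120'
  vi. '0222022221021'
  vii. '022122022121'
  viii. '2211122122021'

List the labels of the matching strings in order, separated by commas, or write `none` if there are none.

i. '02222122221' → no match
ii. '122121021022' → match
iii → no match
iv. '121022221022' → match
v → no match
vi → no match
vii. '022122022121' → match
viii → no match

ii, iv, vii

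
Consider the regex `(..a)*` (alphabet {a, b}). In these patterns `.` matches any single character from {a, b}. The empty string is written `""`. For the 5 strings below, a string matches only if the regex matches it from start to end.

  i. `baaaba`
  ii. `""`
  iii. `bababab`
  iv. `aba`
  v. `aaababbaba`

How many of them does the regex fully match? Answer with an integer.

i → match
ii → match
iii → no match
iv → match
v → no match
Total matched: 3

3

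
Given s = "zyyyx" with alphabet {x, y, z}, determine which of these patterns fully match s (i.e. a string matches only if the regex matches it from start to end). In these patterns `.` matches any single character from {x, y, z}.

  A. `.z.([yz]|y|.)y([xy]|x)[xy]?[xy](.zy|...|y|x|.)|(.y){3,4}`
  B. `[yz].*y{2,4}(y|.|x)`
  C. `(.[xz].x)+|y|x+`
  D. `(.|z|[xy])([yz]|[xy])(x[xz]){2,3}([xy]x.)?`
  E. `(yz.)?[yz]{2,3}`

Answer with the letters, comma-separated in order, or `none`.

A → no match
B → match
C → no match
D → no match
E → no match

B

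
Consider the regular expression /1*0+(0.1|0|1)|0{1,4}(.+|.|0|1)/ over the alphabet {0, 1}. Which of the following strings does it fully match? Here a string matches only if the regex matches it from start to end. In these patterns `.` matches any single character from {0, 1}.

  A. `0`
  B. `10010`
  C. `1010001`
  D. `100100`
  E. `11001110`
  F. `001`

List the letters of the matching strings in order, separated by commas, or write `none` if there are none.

A → no match
B → no match
C → no match
D → no match
E → no match
F → match

F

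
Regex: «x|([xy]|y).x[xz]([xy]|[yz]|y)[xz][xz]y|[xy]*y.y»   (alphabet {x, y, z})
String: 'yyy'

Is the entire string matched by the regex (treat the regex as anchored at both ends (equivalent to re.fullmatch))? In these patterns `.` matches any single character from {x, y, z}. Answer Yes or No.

Yes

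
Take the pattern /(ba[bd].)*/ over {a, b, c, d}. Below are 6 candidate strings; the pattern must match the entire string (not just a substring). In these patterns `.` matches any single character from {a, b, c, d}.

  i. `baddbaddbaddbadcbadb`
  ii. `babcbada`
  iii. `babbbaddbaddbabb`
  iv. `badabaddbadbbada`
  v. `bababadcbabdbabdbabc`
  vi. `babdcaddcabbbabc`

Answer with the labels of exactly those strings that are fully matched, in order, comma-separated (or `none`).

i → match
ii. `babcbada` → match
iii → match
iv → match
v → match
vi → no match

i, ii, iii, iv, v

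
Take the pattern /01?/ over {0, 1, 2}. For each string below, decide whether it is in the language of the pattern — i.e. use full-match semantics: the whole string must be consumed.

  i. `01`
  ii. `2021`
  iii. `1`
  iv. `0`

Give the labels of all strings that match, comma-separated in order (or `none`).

i, iv

i. `01` → match
ii. `2021` → no match — must start with `0`
iii. `1` → no match — must start with `0`
iv. `0` → match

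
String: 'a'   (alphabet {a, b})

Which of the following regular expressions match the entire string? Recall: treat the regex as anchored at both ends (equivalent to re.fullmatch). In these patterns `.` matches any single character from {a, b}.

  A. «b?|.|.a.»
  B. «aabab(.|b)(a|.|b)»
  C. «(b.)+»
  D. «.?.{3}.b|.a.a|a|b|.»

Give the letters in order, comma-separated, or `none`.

A, D

A → match
B → no match — must start with 'aabab'
C → no match — must start with 'b'
D → match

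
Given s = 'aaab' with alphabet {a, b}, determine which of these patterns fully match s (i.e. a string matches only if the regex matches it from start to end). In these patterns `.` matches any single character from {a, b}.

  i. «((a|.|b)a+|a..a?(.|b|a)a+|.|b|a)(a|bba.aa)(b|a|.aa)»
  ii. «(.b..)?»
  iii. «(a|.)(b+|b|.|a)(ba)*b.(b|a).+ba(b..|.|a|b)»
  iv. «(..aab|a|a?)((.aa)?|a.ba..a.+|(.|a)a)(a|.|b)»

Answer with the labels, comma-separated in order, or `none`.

i, iv

i → match
ii → no match
iii → no match
iv → match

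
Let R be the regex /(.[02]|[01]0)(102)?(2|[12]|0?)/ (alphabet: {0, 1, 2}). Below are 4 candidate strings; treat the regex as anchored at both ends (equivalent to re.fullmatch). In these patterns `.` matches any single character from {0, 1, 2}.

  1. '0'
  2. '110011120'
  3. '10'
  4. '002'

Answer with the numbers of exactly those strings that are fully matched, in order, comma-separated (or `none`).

3, 4

1 → no match
2 → no match
3 → match
4 → match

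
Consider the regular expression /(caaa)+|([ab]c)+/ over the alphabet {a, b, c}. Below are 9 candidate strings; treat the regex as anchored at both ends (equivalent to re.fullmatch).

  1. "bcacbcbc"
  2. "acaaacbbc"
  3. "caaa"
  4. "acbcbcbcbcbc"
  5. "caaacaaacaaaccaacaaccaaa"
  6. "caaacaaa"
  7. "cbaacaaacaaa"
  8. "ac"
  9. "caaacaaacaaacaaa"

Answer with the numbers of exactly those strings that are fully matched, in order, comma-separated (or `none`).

1 → match
2 → no match
3 → match
4 → match
5 → no match
6 → match
7 → no match
8 → match
9 → match

1, 3, 4, 6, 8, 9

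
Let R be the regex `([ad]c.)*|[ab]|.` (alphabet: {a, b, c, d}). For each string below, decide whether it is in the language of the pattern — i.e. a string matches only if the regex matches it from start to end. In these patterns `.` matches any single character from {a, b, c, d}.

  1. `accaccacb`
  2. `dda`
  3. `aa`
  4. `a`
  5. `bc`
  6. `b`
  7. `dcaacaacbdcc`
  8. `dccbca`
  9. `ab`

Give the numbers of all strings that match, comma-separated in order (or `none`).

1, 4, 6, 7

1 → match
2 → no match
3 → no match
4 → match
5 → no match
6 → match
7 → match
8 → no match
9 → no match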